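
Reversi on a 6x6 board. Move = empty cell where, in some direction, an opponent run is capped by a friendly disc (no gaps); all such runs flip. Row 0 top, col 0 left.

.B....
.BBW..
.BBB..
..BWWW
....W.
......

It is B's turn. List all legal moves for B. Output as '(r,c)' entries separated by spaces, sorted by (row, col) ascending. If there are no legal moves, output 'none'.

(0,2): no bracket -> illegal
(0,3): flips 1 -> legal
(0,4): flips 1 -> legal
(1,4): flips 1 -> legal
(2,4): no bracket -> illegal
(2,5): no bracket -> illegal
(4,2): no bracket -> illegal
(4,3): flips 1 -> legal
(4,5): flips 1 -> legal
(5,3): no bracket -> illegal
(5,4): no bracket -> illegal
(5,5): flips 2 -> legal

Answer: (0,3) (0,4) (1,4) (4,3) (4,5) (5,5)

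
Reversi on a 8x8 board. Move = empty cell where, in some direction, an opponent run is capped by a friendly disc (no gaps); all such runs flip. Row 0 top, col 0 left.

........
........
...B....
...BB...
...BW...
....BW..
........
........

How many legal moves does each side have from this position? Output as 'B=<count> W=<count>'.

-- B to move --
(3,5): no bracket -> illegal
(4,5): flips 1 -> legal
(4,6): no bracket -> illegal
(5,3): no bracket -> illegal
(5,6): flips 1 -> legal
(6,4): no bracket -> illegal
(6,5): no bracket -> illegal
(6,6): flips 2 -> legal
B mobility = 3
-- W to move --
(1,2): no bracket -> illegal
(1,3): no bracket -> illegal
(1,4): no bracket -> illegal
(2,2): flips 1 -> legal
(2,4): flips 1 -> legal
(2,5): no bracket -> illegal
(3,2): no bracket -> illegal
(3,5): no bracket -> illegal
(4,2): flips 1 -> legal
(4,5): no bracket -> illegal
(5,2): no bracket -> illegal
(5,3): flips 1 -> legal
(6,3): no bracket -> illegal
(6,4): flips 1 -> legal
(6,5): no bracket -> illegal
W mobility = 5

Answer: B=3 W=5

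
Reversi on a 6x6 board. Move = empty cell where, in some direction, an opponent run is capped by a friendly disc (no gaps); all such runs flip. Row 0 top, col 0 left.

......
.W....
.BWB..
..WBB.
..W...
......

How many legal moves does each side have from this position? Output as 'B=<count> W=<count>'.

-- B to move --
(0,0): flips 2 -> legal
(0,1): flips 1 -> legal
(0,2): no bracket -> illegal
(1,0): no bracket -> illegal
(1,2): no bracket -> illegal
(1,3): no bracket -> illegal
(2,0): no bracket -> illegal
(3,1): flips 1 -> legal
(4,1): flips 1 -> legal
(4,3): flips 1 -> legal
(5,1): flips 1 -> legal
(5,2): no bracket -> illegal
(5,3): no bracket -> illegal
B mobility = 6
-- W to move --
(1,0): flips 1 -> legal
(1,2): no bracket -> illegal
(1,3): no bracket -> illegal
(1,4): flips 1 -> legal
(2,0): flips 1 -> legal
(2,4): flips 2 -> legal
(2,5): no bracket -> illegal
(3,0): no bracket -> illegal
(3,1): flips 1 -> legal
(3,5): flips 2 -> legal
(4,3): no bracket -> illegal
(4,4): flips 1 -> legal
(4,5): no bracket -> illegal
W mobility = 7

Answer: B=6 W=7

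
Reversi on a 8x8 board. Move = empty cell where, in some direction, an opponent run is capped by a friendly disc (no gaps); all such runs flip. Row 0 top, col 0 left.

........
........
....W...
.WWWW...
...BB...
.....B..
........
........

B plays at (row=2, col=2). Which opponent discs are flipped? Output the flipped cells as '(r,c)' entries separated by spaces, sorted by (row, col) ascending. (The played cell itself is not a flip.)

Dir NW: first cell '.' (not opp) -> no flip
Dir N: first cell '.' (not opp) -> no flip
Dir NE: first cell '.' (not opp) -> no flip
Dir W: first cell '.' (not opp) -> no flip
Dir E: first cell '.' (not opp) -> no flip
Dir SW: opp run (3,1), next='.' -> no flip
Dir S: opp run (3,2), next='.' -> no flip
Dir SE: opp run (3,3) capped by B -> flip

Answer: (3,3)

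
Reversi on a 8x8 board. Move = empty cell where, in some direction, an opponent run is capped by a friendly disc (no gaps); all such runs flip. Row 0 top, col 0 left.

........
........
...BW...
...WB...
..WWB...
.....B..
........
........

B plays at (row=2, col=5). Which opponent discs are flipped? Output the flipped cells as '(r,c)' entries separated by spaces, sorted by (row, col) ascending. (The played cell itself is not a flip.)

Answer: (2,4)

Derivation:
Dir NW: first cell '.' (not opp) -> no flip
Dir N: first cell '.' (not opp) -> no flip
Dir NE: first cell '.' (not opp) -> no flip
Dir W: opp run (2,4) capped by B -> flip
Dir E: first cell '.' (not opp) -> no flip
Dir SW: first cell 'B' (not opp) -> no flip
Dir S: first cell '.' (not opp) -> no flip
Dir SE: first cell '.' (not opp) -> no flip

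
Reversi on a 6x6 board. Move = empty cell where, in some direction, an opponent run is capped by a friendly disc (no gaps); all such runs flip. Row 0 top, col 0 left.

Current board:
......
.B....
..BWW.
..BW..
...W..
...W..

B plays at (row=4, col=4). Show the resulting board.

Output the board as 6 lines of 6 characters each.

Place B at (4,4); scan 8 dirs for brackets.
Dir NW: opp run (3,3) capped by B -> flip
Dir N: first cell '.' (not opp) -> no flip
Dir NE: first cell '.' (not opp) -> no flip
Dir W: opp run (4,3), next='.' -> no flip
Dir E: first cell '.' (not opp) -> no flip
Dir SW: opp run (5,3), next=edge -> no flip
Dir S: first cell '.' (not opp) -> no flip
Dir SE: first cell '.' (not opp) -> no flip
All flips: (3,3)

Answer: ......
.B....
..BWW.
..BB..
...WB.
...W..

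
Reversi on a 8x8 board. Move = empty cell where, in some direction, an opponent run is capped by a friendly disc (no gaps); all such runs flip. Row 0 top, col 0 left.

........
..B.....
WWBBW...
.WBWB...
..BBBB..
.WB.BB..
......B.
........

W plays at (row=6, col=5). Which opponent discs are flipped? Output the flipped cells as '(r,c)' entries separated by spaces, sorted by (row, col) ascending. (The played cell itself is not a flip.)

Answer: (3,2) (4,3) (5,4)

Derivation:
Dir NW: opp run (5,4) (4,3) (3,2) capped by W -> flip
Dir N: opp run (5,5) (4,5), next='.' -> no flip
Dir NE: first cell '.' (not opp) -> no flip
Dir W: first cell '.' (not opp) -> no flip
Dir E: opp run (6,6), next='.' -> no flip
Dir SW: first cell '.' (not opp) -> no flip
Dir S: first cell '.' (not opp) -> no flip
Dir SE: first cell '.' (not opp) -> no flip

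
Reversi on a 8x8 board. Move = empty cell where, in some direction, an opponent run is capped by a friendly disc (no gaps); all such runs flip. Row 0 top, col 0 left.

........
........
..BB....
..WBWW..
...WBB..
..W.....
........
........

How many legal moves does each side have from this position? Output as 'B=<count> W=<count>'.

-- B to move --
(2,1): no bracket -> illegal
(2,4): flips 1 -> legal
(2,5): flips 1 -> legal
(2,6): flips 1 -> legal
(3,1): flips 1 -> legal
(3,6): flips 2 -> legal
(4,1): flips 1 -> legal
(4,2): flips 2 -> legal
(4,6): no bracket -> illegal
(5,1): no bracket -> illegal
(5,3): flips 1 -> legal
(5,4): no bracket -> illegal
(6,1): no bracket -> illegal
(6,2): no bracket -> illegal
(6,3): no bracket -> illegal
B mobility = 8
-- W to move --
(1,1): no bracket -> illegal
(1,2): flips 2 -> legal
(1,3): flips 2 -> legal
(1,4): flips 1 -> legal
(2,1): no bracket -> illegal
(2,4): no bracket -> illegal
(3,1): no bracket -> illegal
(3,6): no bracket -> illegal
(4,2): no bracket -> illegal
(4,6): flips 2 -> legal
(5,3): flips 1 -> legal
(5,4): flips 1 -> legal
(5,5): flips 1 -> legal
(5,6): flips 1 -> legal
W mobility = 8

Answer: B=8 W=8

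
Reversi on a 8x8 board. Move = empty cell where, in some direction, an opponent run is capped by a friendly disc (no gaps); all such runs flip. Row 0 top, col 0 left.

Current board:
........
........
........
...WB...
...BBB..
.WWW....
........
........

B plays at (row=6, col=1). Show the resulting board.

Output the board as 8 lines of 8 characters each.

Place B at (6,1); scan 8 dirs for brackets.
Dir NW: first cell '.' (not opp) -> no flip
Dir N: opp run (5,1), next='.' -> no flip
Dir NE: opp run (5,2) capped by B -> flip
Dir W: first cell '.' (not opp) -> no flip
Dir E: first cell '.' (not opp) -> no flip
Dir SW: first cell '.' (not opp) -> no flip
Dir S: first cell '.' (not opp) -> no flip
Dir SE: first cell '.' (not opp) -> no flip
All flips: (5,2)

Answer: ........
........
........
...WB...
...BBB..
.WBW....
.B......
........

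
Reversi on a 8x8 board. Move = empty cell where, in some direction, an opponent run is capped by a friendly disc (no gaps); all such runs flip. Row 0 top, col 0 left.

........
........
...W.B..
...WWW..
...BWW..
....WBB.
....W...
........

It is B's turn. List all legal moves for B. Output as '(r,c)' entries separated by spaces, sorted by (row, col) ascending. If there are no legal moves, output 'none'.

Answer: (1,2) (1,3) (2,2) (4,6) (5,3) (6,5) (7,3)

Derivation:
(1,2): flips 3 -> legal
(1,3): flips 2 -> legal
(1,4): no bracket -> illegal
(2,2): flips 2 -> legal
(2,4): no bracket -> illegal
(2,6): no bracket -> illegal
(3,2): no bracket -> illegal
(3,6): no bracket -> illegal
(4,2): no bracket -> illegal
(4,6): flips 2 -> legal
(5,3): flips 1 -> legal
(6,3): no bracket -> illegal
(6,5): flips 1 -> legal
(7,3): flips 1 -> legal
(7,4): no bracket -> illegal
(7,5): no bracket -> illegal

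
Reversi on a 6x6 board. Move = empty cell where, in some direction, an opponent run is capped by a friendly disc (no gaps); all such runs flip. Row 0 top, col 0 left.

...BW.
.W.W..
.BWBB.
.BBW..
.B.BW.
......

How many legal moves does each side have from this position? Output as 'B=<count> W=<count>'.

Answer: B=7 W=10

Derivation:
-- B to move --
(0,0): no bracket -> illegal
(0,1): flips 1 -> legal
(0,2): flips 1 -> legal
(0,5): flips 1 -> legal
(1,0): no bracket -> illegal
(1,2): flips 1 -> legal
(1,4): no bracket -> illegal
(1,5): no bracket -> illegal
(2,0): no bracket -> illegal
(3,4): flips 1 -> legal
(3,5): no bracket -> illegal
(4,2): flips 1 -> legal
(4,5): flips 1 -> legal
(5,3): no bracket -> illegal
(5,4): no bracket -> illegal
(5,5): no bracket -> illegal
B mobility = 7
-- W to move --
(0,2): flips 1 -> legal
(1,0): no bracket -> illegal
(1,2): no bracket -> illegal
(1,4): no bracket -> illegal
(1,5): flips 1 -> legal
(2,0): flips 1 -> legal
(2,5): flips 2 -> legal
(3,0): flips 2 -> legal
(3,4): no bracket -> illegal
(3,5): flips 1 -> legal
(4,0): flips 1 -> legal
(4,2): flips 2 -> legal
(5,0): no bracket -> illegal
(5,1): flips 3 -> legal
(5,2): no bracket -> illegal
(5,3): flips 1 -> legal
(5,4): no bracket -> illegal
W mobility = 10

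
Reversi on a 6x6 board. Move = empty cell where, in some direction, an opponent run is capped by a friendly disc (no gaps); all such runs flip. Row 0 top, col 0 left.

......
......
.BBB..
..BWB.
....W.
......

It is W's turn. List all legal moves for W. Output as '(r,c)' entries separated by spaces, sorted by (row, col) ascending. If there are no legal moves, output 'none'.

Answer: (1,1) (1,3) (2,4) (3,1) (3,5)

Derivation:
(1,0): no bracket -> illegal
(1,1): flips 1 -> legal
(1,2): no bracket -> illegal
(1,3): flips 1 -> legal
(1,4): no bracket -> illegal
(2,0): no bracket -> illegal
(2,4): flips 1 -> legal
(2,5): no bracket -> illegal
(3,0): no bracket -> illegal
(3,1): flips 1 -> legal
(3,5): flips 1 -> legal
(4,1): no bracket -> illegal
(4,2): no bracket -> illegal
(4,3): no bracket -> illegal
(4,5): no bracket -> illegal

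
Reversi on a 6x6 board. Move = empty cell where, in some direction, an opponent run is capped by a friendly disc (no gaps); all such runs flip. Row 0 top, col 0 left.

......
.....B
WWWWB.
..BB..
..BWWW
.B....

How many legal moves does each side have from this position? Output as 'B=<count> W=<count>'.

Answer: B=8 W=3

Derivation:
-- B to move --
(1,0): flips 1 -> legal
(1,1): flips 1 -> legal
(1,2): flips 1 -> legal
(1,3): flips 1 -> legal
(1,4): flips 1 -> legal
(3,0): no bracket -> illegal
(3,1): no bracket -> illegal
(3,4): no bracket -> illegal
(3,5): no bracket -> illegal
(5,2): no bracket -> illegal
(5,3): flips 1 -> legal
(5,4): flips 1 -> legal
(5,5): flips 1 -> legal
B mobility = 8
-- W to move --
(0,4): no bracket -> illegal
(0,5): no bracket -> illegal
(1,3): no bracket -> illegal
(1,4): no bracket -> illegal
(2,5): flips 1 -> legal
(3,1): no bracket -> illegal
(3,4): no bracket -> illegal
(3,5): no bracket -> illegal
(4,0): no bracket -> illegal
(4,1): flips 2 -> legal
(5,0): no bracket -> illegal
(5,2): flips 2 -> legal
(5,3): no bracket -> illegal
W mobility = 3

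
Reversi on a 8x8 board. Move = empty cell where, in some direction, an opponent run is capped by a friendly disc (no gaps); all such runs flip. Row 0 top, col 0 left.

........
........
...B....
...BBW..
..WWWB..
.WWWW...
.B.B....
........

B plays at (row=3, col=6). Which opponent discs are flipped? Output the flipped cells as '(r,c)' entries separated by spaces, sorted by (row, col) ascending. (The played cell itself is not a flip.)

Dir NW: first cell '.' (not opp) -> no flip
Dir N: first cell '.' (not opp) -> no flip
Dir NE: first cell '.' (not opp) -> no flip
Dir W: opp run (3,5) capped by B -> flip
Dir E: first cell '.' (not opp) -> no flip
Dir SW: first cell 'B' (not opp) -> no flip
Dir S: first cell '.' (not opp) -> no flip
Dir SE: first cell '.' (not opp) -> no flip

Answer: (3,5)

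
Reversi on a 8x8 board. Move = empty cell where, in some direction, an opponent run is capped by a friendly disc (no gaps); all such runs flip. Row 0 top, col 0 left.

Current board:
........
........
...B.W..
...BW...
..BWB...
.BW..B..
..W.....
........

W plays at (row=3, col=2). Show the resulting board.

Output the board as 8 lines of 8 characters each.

Answer: ........
........
...B.W..
..WWW...
..WWB...
.BW..B..
..W.....
........

Derivation:
Place W at (3,2); scan 8 dirs for brackets.
Dir NW: first cell '.' (not opp) -> no flip
Dir N: first cell '.' (not opp) -> no flip
Dir NE: opp run (2,3), next='.' -> no flip
Dir W: first cell '.' (not opp) -> no flip
Dir E: opp run (3,3) capped by W -> flip
Dir SW: first cell '.' (not opp) -> no flip
Dir S: opp run (4,2) capped by W -> flip
Dir SE: first cell 'W' (not opp) -> no flip
All flips: (3,3) (4,2)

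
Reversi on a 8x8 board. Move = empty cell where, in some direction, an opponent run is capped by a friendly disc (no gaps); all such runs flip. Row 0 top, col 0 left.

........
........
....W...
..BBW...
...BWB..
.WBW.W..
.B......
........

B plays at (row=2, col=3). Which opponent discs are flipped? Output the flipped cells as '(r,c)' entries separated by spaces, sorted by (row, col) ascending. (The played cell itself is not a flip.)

Dir NW: first cell '.' (not opp) -> no flip
Dir N: first cell '.' (not opp) -> no flip
Dir NE: first cell '.' (not opp) -> no flip
Dir W: first cell '.' (not opp) -> no flip
Dir E: opp run (2,4), next='.' -> no flip
Dir SW: first cell 'B' (not opp) -> no flip
Dir S: first cell 'B' (not opp) -> no flip
Dir SE: opp run (3,4) capped by B -> flip

Answer: (3,4)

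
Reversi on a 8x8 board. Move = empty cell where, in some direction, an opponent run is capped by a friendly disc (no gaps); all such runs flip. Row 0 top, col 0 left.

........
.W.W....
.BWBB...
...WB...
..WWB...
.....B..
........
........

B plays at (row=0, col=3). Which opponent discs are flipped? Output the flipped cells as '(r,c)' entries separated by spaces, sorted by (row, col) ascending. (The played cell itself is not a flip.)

Dir NW: edge -> no flip
Dir N: edge -> no flip
Dir NE: edge -> no flip
Dir W: first cell '.' (not opp) -> no flip
Dir E: first cell '.' (not opp) -> no flip
Dir SW: first cell '.' (not opp) -> no flip
Dir S: opp run (1,3) capped by B -> flip
Dir SE: first cell '.' (not opp) -> no flip

Answer: (1,3)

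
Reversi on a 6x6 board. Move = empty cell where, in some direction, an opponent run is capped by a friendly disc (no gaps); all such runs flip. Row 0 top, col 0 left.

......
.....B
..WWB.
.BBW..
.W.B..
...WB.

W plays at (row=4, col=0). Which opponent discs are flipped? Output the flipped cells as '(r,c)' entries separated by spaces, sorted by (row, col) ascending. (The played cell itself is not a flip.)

Answer: (3,1)

Derivation:
Dir NW: edge -> no flip
Dir N: first cell '.' (not opp) -> no flip
Dir NE: opp run (3,1) capped by W -> flip
Dir W: edge -> no flip
Dir E: first cell 'W' (not opp) -> no flip
Dir SW: edge -> no flip
Dir S: first cell '.' (not opp) -> no flip
Dir SE: first cell '.' (not opp) -> no flip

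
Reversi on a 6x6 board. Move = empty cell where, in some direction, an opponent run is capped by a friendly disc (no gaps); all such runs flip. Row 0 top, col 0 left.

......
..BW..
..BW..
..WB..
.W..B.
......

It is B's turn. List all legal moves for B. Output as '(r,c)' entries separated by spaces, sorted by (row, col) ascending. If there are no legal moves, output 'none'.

Answer: (0,3) (0,4) (1,4) (2,4) (3,1) (3,4) (4,2)

Derivation:
(0,2): no bracket -> illegal
(0,3): flips 2 -> legal
(0,4): flips 1 -> legal
(1,4): flips 1 -> legal
(2,1): no bracket -> illegal
(2,4): flips 1 -> legal
(3,0): no bracket -> illegal
(3,1): flips 1 -> legal
(3,4): flips 1 -> legal
(4,0): no bracket -> illegal
(4,2): flips 1 -> legal
(4,3): no bracket -> illegal
(5,0): no bracket -> illegal
(5,1): no bracket -> illegal
(5,2): no bracket -> illegal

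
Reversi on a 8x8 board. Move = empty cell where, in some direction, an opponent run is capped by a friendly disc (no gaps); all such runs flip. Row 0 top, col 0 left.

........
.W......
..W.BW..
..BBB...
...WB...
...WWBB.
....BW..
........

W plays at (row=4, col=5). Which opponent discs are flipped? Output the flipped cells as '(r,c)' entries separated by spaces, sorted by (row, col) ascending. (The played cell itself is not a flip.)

Answer: (4,4) (5,5)

Derivation:
Dir NW: opp run (3,4), next='.' -> no flip
Dir N: first cell '.' (not opp) -> no flip
Dir NE: first cell '.' (not opp) -> no flip
Dir W: opp run (4,4) capped by W -> flip
Dir E: first cell '.' (not opp) -> no flip
Dir SW: first cell 'W' (not opp) -> no flip
Dir S: opp run (5,5) capped by W -> flip
Dir SE: opp run (5,6), next='.' -> no flip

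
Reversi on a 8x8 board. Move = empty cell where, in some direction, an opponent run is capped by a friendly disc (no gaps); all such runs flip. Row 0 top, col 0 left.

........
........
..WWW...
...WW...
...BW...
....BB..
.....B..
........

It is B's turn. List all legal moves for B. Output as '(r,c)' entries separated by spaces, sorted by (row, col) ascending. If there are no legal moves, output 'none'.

Answer: (1,1) (1,3) (1,4) (2,5) (4,5)

Derivation:
(1,1): flips 3 -> legal
(1,2): no bracket -> illegal
(1,3): flips 2 -> legal
(1,4): flips 3 -> legal
(1,5): no bracket -> illegal
(2,1): no bracket -> illegal
(2,5): flips 1 -> legal
(3,1): no bracket -> illegal
(3,2): no bracket -> illegal
(3,5): no bracket -> illegal
(4,2): no bracket -> illegal
(4,5): flips 1 -> legal
(5,3): no bracket -> illegal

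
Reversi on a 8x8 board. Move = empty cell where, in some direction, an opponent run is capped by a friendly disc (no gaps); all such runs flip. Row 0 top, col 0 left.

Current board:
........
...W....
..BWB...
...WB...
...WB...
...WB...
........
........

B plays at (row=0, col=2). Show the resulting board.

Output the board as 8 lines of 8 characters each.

Answer: ..B.....
...B....
..BWB...
...WB...
...WB...
...WB...
........
........

Derivation:
Place B at (0,2); scan 8 dirs for brackets.
Dir NW: edge -> no flip
Dir N: edge -> no flip
Dir NE: edge -> no flip
Dir W: first cell '.' (not opp) -> no flip
Dir E: first cell '.' (not opp) -> no flip
Dir SW: first cell '.' (not opp) -> no flip
Dir S: first cell '.' (not opp) -> no flip
Dir SE: opp run (1,3) capped by B -> flip
All flips: (1,3)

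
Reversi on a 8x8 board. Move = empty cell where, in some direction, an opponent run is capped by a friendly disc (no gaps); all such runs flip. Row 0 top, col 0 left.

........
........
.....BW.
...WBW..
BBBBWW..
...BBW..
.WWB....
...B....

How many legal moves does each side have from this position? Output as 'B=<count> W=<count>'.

-- B to move --
(1,5): no bracket -> illegal
(1,6): no bracket -> illegal
(1,7): flips 3 -> legal
(2,2): no bracket -> illegal
(2,3): flips 1 -> legal
(2,4): flips 1 -> legal
(2,7): flips 1 -> legal
(3,2): flips 1 -> legal
(3,6): flips 2 -> legal
(3,7): no bracket -> illegal
(4,6): flips 2 -> legal
(5,0): no bracket -> illegal
(5,1): flips 1 -> legal
(5,2): no bracket -> illegal
(5,6): flips 2 -> legal
(6,0): flips 2 -> legal
(6,4): no bracket -> illegal
(6,5): flips 3 -> legal
(6,6): no bracket -> illegal
(7,0): no bracket -> illegal
(7,1): flips 1 -> legal
(7,2): no bracket -> illegal
B mobility = 12
-- W to move --
(1,4): no bracket -> illegal
(1,5): flips 1 -> legal
(1,6): no bracket -> illegal
(2,3): flips 1 -> legal
(2,4): flips 2 -> legal
(3,0): no bracket -> illegal
(3,1): no bracket -> illegal
(3,2): no bracket -> illegal
(3,6): no bracket -> illegal
(5,0): no bracket -> illegal
(5,1): flips 1 -> legal
(5,2): flips 2 -> legal
(6,4): flips 2 -> legal
(6,5): no bracket -> illegal
(7,2): flips 2 -> legal
(7,4): no bracket -> illegal
W mobility = 7

Answer: B=12 W=7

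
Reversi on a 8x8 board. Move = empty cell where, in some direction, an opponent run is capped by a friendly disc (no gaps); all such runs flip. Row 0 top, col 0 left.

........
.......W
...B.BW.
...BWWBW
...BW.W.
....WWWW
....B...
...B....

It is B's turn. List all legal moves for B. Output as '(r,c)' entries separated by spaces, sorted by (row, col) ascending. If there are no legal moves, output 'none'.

(0,6): no bracket -> illegal
(0,7): no bracket -> illegal
(1,5): no bracket -> illegal
(1,6): flips 1 -> legal
(2,4): flips 3 -> legal
(2,7): flips 1 -> legal
(4,5): flips 3 -> legal
(4,7): no bracket -> illegal
(5,3): no bracket -> illegal
(6,3): no bracket -> illegal
(6,5): flips 1 -> legal
(6,6): flips 4 -> legal
(6,7): no bracket -> illegal

Answer: (1,6) (2,4) (2,7) (4,5) (6,5) (6,6)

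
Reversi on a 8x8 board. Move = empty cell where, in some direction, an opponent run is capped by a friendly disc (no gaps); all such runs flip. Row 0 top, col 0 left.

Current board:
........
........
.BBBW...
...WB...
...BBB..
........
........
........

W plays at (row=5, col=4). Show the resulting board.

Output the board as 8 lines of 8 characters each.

Answer: ........
........
.BBBW...
...WW...
...BWB..
....W...
........
........

Derivation:
Place W at (5,4); scan 8 dirs for brackets.
Dir NW: opp run (4,3), next='.' -> no flip
Dir N: opp run (4,4) (3,4) capped by W -> flip
Dir NE: opp run (4,5), next='.' -> no flip
Dir W: first cell '.' (not opp) -> no flip
Dir E: first cell '.' (not opp) -> no flip
Dir SW: first cell '.' (not opp) -> no flip
Dir S: first cell '.' (not opp) -> no flip
Dir SE: first cell '.' (not opp) -> no flip
All flips: (3,4) (4,4)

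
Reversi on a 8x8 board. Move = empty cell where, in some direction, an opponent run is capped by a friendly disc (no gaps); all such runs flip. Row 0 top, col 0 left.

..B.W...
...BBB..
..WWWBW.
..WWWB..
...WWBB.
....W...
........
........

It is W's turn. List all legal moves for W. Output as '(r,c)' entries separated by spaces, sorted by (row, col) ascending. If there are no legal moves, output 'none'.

(0,1): no bracket -> illegal
(0,3): flips 1 -> legal
(0,5): flips 1 -> legal
(0,6): flips 1 -> legal
(1,1): no bracket -> illegal
(1,2): no bracket -> illegal
(1,6): flips 1 -> legal
(3,6): flips 2 -> legal
(3,7): no bracket -> illegal
(4,7): flips 2 -> legal
(5,5): no bracket -> illegal
(5,6): flips 1 -> legal
(5,7): flips 2 -> legal

Answer: (0,3) (0,5) (0,6) (1,6) (3,6) (4,7) (5,6) (5,7)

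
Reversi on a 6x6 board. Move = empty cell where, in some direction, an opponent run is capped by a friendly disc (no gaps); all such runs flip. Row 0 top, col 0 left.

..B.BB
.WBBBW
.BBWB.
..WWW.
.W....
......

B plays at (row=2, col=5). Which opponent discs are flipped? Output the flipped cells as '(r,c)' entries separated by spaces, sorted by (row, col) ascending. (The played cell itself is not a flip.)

Dir NW: first cell 'B' (not opp) -> no flip
Dir N: opp run (1,5) capped by B -> flip
Dir NE: edge -> no flip
Dir W: first cell 'B' (not opp) -> no flip
Dir E: edge -> no flip
Dir SW: opp run (3,4), next='.' -> no flip
Dir S: first cell '.' (not opp) -> no flip
Dir SE: edge -> no flip

Answer: (1,5)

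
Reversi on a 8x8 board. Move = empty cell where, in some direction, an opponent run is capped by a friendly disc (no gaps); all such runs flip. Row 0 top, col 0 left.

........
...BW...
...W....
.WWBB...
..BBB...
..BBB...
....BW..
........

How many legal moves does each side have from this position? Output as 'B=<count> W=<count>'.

-- B to move --
(0,3): no bracket -> illegal
(0,4): no bracket -> illegal
(0,5): no bracket -> illegal
(1,2): flips 1 -> legal
(1,5): flips 1 -> legal
(2,0): flips 1 -> legal
(2,1): flips 1 -> legal
(2,2): flips 1 -> legal
(2,4): no bracket -> illegal
(2,5): no bracket -> illegal
(3,0): flips 2 -> legal
(4,0): no bracket -> illegal
(4,1): no bracket -> illegal
(5,5): no bracket -> illegal
(5,6): no bracket -> illegal
(6,6): flips 1 -> legal
(7,4): no bracket -> illegal
(7,5): no bracket -> illegal
(7,6): flips 1 -> legal
B mobility = 8
-- W to move --
(0,2): no bracket -> illegal
(0,3): flips 1 -> legal
(0,4): no bracket -> illegal
(1,2): flips 1 -> legal
(2,2): no bracket -> illegal
(2,4): no bracket -> illegal
(2,5): no bracket -> illegal
(3,5): flips 2 -> legal
(4,1): no bracket -> illegal
(4,5): flips 1 -> legal
(5,1): no bracket -> illegal
(5,5): no bracket -> illegal
(6,1): no bracket -> illegal
(6,2): flips 2 -> legal
(6,3): flips 4 -> legal
(7,3): no bracket -> illegal
(7,4): no bracket -> illegal
(7,5): flips 3 -> legal
W mobility = 7

Answer: B=8 W=7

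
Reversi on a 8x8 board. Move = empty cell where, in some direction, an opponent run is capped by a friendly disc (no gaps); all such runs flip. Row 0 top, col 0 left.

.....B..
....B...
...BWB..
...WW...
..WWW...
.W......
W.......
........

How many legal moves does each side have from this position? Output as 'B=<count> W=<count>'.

Answer: B=4 W=6

Derivation:
-- B to move --
(1,3): no bracket -> illegal
(1,5): no bracket -> illegal
(2,2): no bracket -> illegal
(3,1): no bracket -> illegal
(3,2): no bracket -> illegal
(3,5): no bracket -> illegal
(4,0): no bracket -> illegal
(4,1): no bracket -> illegal
(4,5): flips 1 -> legal
(5,0): no bracket -> illegal
(5,2): flips 2 -> legal
(5,3): flips 2 -> legal
(5,4): flips 3 -> legal
(5,5): no bracket -> illegal
(6,1): no bracket -> illegal
(6,2): no bracket -> illegal
(7,0): no bracket -> illegal
(7,1): no bracket -> illegal
B mobility = 4
-- W to move --
(0,3): no bracket -> illegal
(0,4): flips 1 -> legal
(0,6): no bracket -> illegal
(1,2): flips 1 -> legal
(1,3): flips 1 -> legal
(1,5): no bracket -> illegal
(1,6): flips 1 -> legal
(2,2): flips 1 -> legal
(2,6): flips 1 -> legal
(3,2): no bracket -> illegal
(3,5): no bracket -> illegal
(3,6): no bracket -> illegal
W mobility = 6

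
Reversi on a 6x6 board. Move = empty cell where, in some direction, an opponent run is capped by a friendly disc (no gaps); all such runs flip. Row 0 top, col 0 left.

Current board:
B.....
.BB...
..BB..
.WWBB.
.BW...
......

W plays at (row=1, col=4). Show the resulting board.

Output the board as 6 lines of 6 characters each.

Place W at (1,4); scan 8 dirs for brackets.
Dir NW: first cell '.' (not opp) -> no flip
Dir N: first cell '.' (not opp) -> no flip
Dir NE: first cell '.' (not opp) -> no flip
Dir W: first cell '.' (not opp) -> no flip
Dir E: first cell '.' (not opp) -> no flip
Dir SW: opp run (2,3) capped by W -> flip
Dir S: first cell '.' (not opp) -> no flip
Dir SE: first cell '.' (not opp) -> no flip
All flips: (2,3)

Answer: B.....
.BB.W.
..BW..
.WWBB.
.BW...
......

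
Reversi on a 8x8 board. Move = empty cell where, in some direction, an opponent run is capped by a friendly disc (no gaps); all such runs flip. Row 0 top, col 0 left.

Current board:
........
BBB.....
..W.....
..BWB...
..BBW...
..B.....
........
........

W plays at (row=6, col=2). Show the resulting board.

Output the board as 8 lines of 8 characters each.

Place W at (6,2); scan 8 dirs for brackets.
Dir NW: first cell '.' (not opp) -> no flip
Dir N: opp run (5,2) (4,2) (3,2) capped by W -> flip
Dir NE: first cell '.' (not opp) -> no flip
Dir W: first cell '.' (not opp) -> no flip
Dir E: first cell '.' (not opp) -> no flip
Dir SW: first cell '.' (not opp) -> no flip
Dir S: first cell '.' (not opp) -> no flip
Dir SE: first cell '.' (not opp) -> no flip
All flips: (3,2) (4,2) (5,2)

Answer: ........
BBB.....
..W.....
..WWB...
..WBW...
..W.....
..W.....
........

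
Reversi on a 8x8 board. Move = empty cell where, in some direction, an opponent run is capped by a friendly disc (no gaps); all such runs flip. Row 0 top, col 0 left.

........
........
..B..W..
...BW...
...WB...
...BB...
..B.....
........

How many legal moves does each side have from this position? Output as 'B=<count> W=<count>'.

Answer: B=4 W=6

Derivation:
-- B to move --
(1,4): no bracket -> illegal
(1,5): no bracket -> illegal
(1,6): no bracket -> illegal
(2,3): no bracket -> illegal
(2,4): flips 1 -> legal
(2,6): no bracket -> illegal
(3,2): flips 1 -> legal
(3,5): flips 1 -> legal
(3,6): no bracket -> illegal
(4,2): flips 1 -> legal
(4,5): no bracket -> illegal
(5,2): no bracket -> illegal
B mobility = 4
-- W to move --
(1,1): no bracket -> illegal
(1,2): no bracket -> illegal
(1,3): no bracket -> illegal
(2,1): no bracket -> illegal
(2,3): flips 1 -> legal
(2,4): no bracket -> illegal
(3,1): no bracket -> illegal
(3,2): flips 1 -> legal
(3,5): no bracket -> illegal
(4,2): no bracket -> illegal
(4,5): flips 1 -> legal
(5,1): no bracket -> illegal
(5,2): no bracket -> illegal
(5,5): no bracket -> illegal
(6,1): no bracket -> illegal
(6,3): flips 1 -> legal
(6,4): flips 2 -> legal
(6,5): flips 1 -> legal
(7,1): no bracket -> illegal
(7,2): no bracket -> illegal
(7,3): no bracket -> illegal
W mobility = 6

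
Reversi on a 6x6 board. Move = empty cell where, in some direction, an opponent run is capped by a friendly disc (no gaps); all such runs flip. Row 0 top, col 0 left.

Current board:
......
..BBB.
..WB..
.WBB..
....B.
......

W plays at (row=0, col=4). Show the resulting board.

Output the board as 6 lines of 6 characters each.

Place W at (0,4); scan 8 dirs for brackets.
Dir NW: edge -> no flip
Dir N: edge -> no flip
Dir NE: edge -> no flip
Dir W: first cell '.' (not opp) -> no flip
Dir E: first cell '.' (not opp) -> no flip
Dir SW: opp run (1,3) capped by W -> flip
Dir S: opp run (1,4), next='.' -> no flip
Dir SE: first cell '.' (not opp) -> no flip
All flips: (1,3)

Answer: ....W.
..BWB.
..WB..
.WBB..
....B.
......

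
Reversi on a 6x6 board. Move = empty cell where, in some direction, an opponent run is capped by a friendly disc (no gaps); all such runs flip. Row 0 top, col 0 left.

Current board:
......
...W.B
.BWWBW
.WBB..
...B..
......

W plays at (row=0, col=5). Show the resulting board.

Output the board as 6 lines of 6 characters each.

Answer: .....W
...W.W
.BWWBW
.WBB..
...B..
......

Derivation:
Place W at (0,5); scan 8 dirs for brackets.
Dir NW: edge -> no flip
Dir N: edge -> no flip
Dir NE: edge -> no flip
Dir W: first cell '.' (not opp) -> no flip
Dir E: edge -> no flip
Dir SW: first cell '.' (not opp) -> no flip
Dir S: opp run (1,5) capped by W -> flip
Dir SE: edge -> no flip
All flips: (1,5)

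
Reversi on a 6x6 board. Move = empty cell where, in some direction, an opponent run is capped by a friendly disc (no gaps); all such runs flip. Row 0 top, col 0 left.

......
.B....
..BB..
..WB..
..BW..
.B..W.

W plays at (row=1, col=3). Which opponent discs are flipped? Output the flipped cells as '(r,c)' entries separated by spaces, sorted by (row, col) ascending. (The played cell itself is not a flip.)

Answer: (2,3) (3,3)

Derivation:
Dir NW: first cell '.' (not opp) -> no flip
Dir N: first cell '.' (not opp) -> no flip
Dir NE: first cell '.' (not opp) -> no flip
Dir W: first cell '.' (not opp) -> no flip
Dir E: first cell '.' (not opp) -> no flip
Dir SW: opp run (2,2), next='.' -> no flip
Dir S: opp run (2,3) (3,3) capped by W -> flip
Dir SE: first cell '.' (not opp) -> no flip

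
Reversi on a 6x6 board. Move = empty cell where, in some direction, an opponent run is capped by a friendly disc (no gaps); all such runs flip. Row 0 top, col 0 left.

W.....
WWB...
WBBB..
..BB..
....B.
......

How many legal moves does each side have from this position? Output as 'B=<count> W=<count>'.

Answer: B=1 W=5

Derivation:
-- B to move --
(0,1): flips 1 -> legal
(0,2): no bracket -> illegal
(3,0): no bracket -> illegal
(3,1): no bracket -> illegal
B mobility = 1
-- W to move --
(0,1): no bracket -> illegal
(0,2): no bracket -> illegal
(0,3): no bracket -> illegal
(1,3): flips 1 -> legal
(1,4): no bracket -> illegal
(2,4): flips 3 -> legal
(3,0): no bracket -> illegal
(3,1): flips 1 -> legal
(3,4): no bracket -> illegal
(3,5): no bracket -> illegal
(4,1): no bracket -> illegal
(4,2): no bracket -> illegal
(4,3): flips 2 -> legal
(4,5): no bracket -> illegal
(5,3): no bracket -> illegal
(5,4): no bracket -> illegal
(5,5): flips 3 -> legal
W mobility = 5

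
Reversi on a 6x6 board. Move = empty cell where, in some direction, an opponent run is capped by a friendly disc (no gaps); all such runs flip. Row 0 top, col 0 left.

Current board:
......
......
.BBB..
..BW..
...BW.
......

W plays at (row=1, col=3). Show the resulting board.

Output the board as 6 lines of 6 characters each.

Answer: ......
...W..
.BBW..
..BW..
...BW.
......

Derivation:
Place W at (1,3); scan 8 dirs for brackets.
Dir NW: first cell '.' (not opp) -> no flip
Dir N: first cell '.' (not opp) -> no flip
Dir NE: first cell '.' (not opp) -> no flip
Dir W: first cell '.' (not opp) -> no flip
Dir E: first cell '.' (not opp) -> no flip
Dir SW: opp run (2,2), next='.' -> no flip
Dir S: opp run (2,3) capped by W -> flip
Dir SE: first cell '.' (not opp) -> no flip
All flips: (2,3)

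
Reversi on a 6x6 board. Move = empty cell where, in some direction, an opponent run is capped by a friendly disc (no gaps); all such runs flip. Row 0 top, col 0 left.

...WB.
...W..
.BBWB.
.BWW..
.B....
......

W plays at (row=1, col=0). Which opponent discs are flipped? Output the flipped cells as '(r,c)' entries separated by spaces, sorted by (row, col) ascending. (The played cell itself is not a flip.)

Dir NW: edge -> no flip
Dir N: first cell '.' (not opp) -> no flip
Dir NE: first cell '.' (not opp) -> no flip
Dir W: edge -> no flip
Dir E: first cell '.' (not opp) -> no flip
Dir SW: edge -> no flip
Dir S: first cell '.' (not opp) -> no flip
Dir SE: opp run (2,1) capped by W -> flip

Answer: (2,1)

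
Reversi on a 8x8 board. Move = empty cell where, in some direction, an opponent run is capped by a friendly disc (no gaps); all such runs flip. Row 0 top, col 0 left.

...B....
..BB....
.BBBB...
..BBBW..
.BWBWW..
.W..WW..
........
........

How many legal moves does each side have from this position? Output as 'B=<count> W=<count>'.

Answer: B=9 W=8

Derivation:
-- B to move --
(2,5): no bracket -> illegal
(2,6): no bracket -> illegal
(3,1): no bracket -> illegal
(3,6): flips 1 -> legal
(4,0): no bracket -> illegal
(4,6): flips 3 -> legal
(5,0): no bracket -> illegal
(5,2): flips 1 -> legal
(5,3): no bracket -> illegal
(5,6): flips 1 -> legal
(6,0): flips 2 -> legal
(6,1): flips 1 -> legal
(6,2): no bracket -> illegal
(6,3): no bracket -> illegal
(6,4): flips 2 -> legal
(6,5): flips 1 -> legal
(6,6): flips 2 -> legal
B mobility = 9
-- W to move --
(0,1): flips 3 -> legal
(0,2): flips 5 -> legal
(0,4): no bracket -> illegal
(1,0): flips 3 -> legal
(1,1): flips 2 -> legal
(1,4): flips 2 -> legal
(1,5): flips 2 -> legal
(2,0): no bracket -> illegal
(2,5): no bracket -> illegal
(3,0): no bracket -> illegal
(3,1): flips 4 -> legal
(4,0): flips 1 -> legal
(5,0): no bracket -> illegal
(5,2): no bracket -> illegal
(5,3): no bracket -> illegal
W mobility = 8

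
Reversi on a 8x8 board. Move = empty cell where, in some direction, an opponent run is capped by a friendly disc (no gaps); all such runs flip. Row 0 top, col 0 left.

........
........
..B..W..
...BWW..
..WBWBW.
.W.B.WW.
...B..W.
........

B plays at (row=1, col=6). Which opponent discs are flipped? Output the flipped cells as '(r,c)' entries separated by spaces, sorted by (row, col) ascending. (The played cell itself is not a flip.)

Dir NW: first cell '.' (not opp) -> no flip
Dir N: first cell '.' (not opp) -> no flip
Dir NE: first cell '.' (not opp) -> no flip
Dir W: first cell '.' (not opp) -> no flip
Dir E: first cell '.' (not opp) -> no flip
Dir SW: opp run (2,5) (3,4) capped by B -> flip
Dir S: first cell '.' (not opp) -> no flip
Dir SE: first cell '.' (not opp) -> no flip

Answer: (2,5) (3,4)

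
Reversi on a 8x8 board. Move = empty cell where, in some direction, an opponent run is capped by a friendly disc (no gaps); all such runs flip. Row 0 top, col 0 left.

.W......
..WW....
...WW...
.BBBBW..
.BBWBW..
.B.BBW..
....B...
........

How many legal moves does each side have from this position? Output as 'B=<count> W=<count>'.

Answer: B=9 W=13

Derivation:
-- B to move --
(0,0): no bracket -> illegal
(0,2): no bracket -> illegal
(0,3): flips 2 -> legal
(0,4): no bracket -> illegal
(1,0): no bracket -> illegal
(1,1): no bracket -> illegal
(1,4): flips 2 -> legal
(1,5): flips 1 -> legal
(2,1): no bracket -> illegal
(2,2): no bracket -> illegal
(2,5): no bracket -> illegal
(2,6): flips 1 -> legal
(3,6): flips 2 -> legal
(4,6): flips 2 -> legal
(5,2): flips 1 -> legal
(5,6): flips 2 -> legal
(6,5): no bracket -> illegal
(6,6): flips 1 -> legal
B mobility = 9
-- W to move --
(2,0): no bracket -> illegal
(2,1): flips 1 -> legal
(2,2): flips 2 -> legal
(2,5): flips 1 -> legal
(3,0): flips 4 -> legal
(4,0): flips 2 -> legal
(5,0): flips 2 -> legal
(5,2): flips 2 -> legal
(6,0): flips 3 -> legal
(6,1): no bracket -> illegal
(6,2): flips 2 -> legal
(6,3): flips 2 -> legal
(6,5): flips 1 -> legal
(7,3): flips 1 -> legal
(7,4): flips 4 -> legal
(7,5): no bracket -> illegal
W mobility = 13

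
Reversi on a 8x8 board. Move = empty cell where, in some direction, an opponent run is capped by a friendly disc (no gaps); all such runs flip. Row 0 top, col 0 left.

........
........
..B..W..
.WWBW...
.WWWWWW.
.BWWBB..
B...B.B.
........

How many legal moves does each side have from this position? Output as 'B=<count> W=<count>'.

-- B to move --
(1,4): no bracket -> illegal
(1,5): no bracket -> illegal
(1,6): no bracket -> illegal
(2,0): flips 3 -> legal
(2,1): flips 4 -> legal
(2,3): no bracket -> illegal
(2,4): flips 2 -> legal
(2,6): no bracket -> illegal
(3,0): flips 2 -> legal
(3,5): flips 2 -> legal
(3,6): flips 1 -> legal
(3,7): flips 1 -> legal
(4,0): flips 1 -> legal
(4,7): no bracket -> illegal
(5,0): no bracket -> illegal
(5,6): no bracket -> illegal
(5,7): no bracket -> illegal
(6,1): no bracket -> illegal
(6,2): flips 3 -> legal
(6,3): flips 2 -> legal
B mobility = 10
-- W to move --
(1,1): flips 2 -> legal
(1,2): flips 1 -> legal
(1,3): flips 1 -> legal
(2,1): no bracket -> illegal
(2,3): flips 1 -> legal
(2,4): flips 1 -> legal
(4,0): no bracket -> illegal
(5,0): flips 1 -> legal
(5,6): flips 2 -> legal
(5,7): no bracket -> illegal
(6,1): flips 1 -> legal
(6,2): no bracket -> illegal
(6,3): flips 1 -> legal
(6,5): flips 2 -> legal
(6,7): no bracket -> illegal
(7,0): no bracket -> illegal
(7,1): no bracket -> illegal
(7,3): flips 2 -> legal
(7,4): flips 2 -> legal
(7,5): flips 1 -> legal
(7,6): no bracket -> illegal
(7,7): flips 2 -> legal
W mobility = 14

Answer: B=10 W=14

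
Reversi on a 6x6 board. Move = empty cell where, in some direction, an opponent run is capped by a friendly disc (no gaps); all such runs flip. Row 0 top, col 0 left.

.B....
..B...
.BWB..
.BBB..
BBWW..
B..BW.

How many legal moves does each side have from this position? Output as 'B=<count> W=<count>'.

-- B to move --
(1,1): flips 1 -> legal
(1,3): flips 1 -> legal
(3,4): no bracket -> illegal
(4,4): flips 2 -> legal
(4,5): no bracket -> illegal
(5,1): flips 1 -> legal
(5,2): flips 1 -> legal
(5,5): flips 1 -> legal
B mobility = 6
-- W to move --
(0,0): no bracket -> illegal
(0,2): flips 1 -> legal
(0,3): no bracket -> illegal
(1,0): flips 2 -> legal
(1,1): no bracket -> illegal
(1,3): flips 2 -> legal
(1,4): no bracket -> illegal
(2,0): flips 2 -> legal
(2,4): flips 2 -> legal
(3,0): no bracket -> illegal
(3,4): no bracket -> illegal
(4,4): flips 1 -> legal
(5,1): no bracket -> illegal
(5,2): flips 1 -> legal
W mobility = 7

Answer: B=6 W=7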